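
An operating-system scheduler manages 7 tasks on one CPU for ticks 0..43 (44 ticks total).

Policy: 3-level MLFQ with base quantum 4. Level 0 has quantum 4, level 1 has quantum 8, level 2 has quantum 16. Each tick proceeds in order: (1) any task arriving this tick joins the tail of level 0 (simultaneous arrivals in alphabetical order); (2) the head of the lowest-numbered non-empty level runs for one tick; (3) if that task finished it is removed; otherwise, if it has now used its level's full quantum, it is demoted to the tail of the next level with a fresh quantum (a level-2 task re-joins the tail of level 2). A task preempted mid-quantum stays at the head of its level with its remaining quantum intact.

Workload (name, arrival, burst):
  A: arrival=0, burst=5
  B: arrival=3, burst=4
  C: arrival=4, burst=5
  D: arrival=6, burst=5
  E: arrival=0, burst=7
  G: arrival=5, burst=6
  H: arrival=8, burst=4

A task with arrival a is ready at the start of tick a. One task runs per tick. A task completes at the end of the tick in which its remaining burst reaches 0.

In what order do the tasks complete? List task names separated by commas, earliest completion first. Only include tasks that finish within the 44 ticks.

completion order = B, H, A, E, C, G, D

t=0: L0/L1/L2 = AE/-/- → run A
t=1: L0/L1/L2 = AE/-/- → run A
t=2: L0/L1/L2 = AE/-/- → run A
t=3: L0/L1/L2 = AEB/-/- → run A
t=4: L0/L1/L2 = EBC/A/- → run E
t=5: L0/L1/L2 = EBCG/A/- → run E
t=6: L0/L1/L2 = EBCGD/A/- → run E
t=7: L0/L1/L2 = EBCGD/A/- → run E
t=8: L0/L1/L2 = BCGDH/AE/- → run B
t=9: L0/L1/L2 = BCGDH/AE/- → run B
t=10: L0/L1/L2 = BCGDH/AE/- → run B
t=11: L0/L1/L2 = BCGDH/AE/- → run B
t=12: L0/L1/L2 = CGDH/AE/- → run C
t=13: L0/L1/L2 = CGDH/AE/- → run C
t=14: L0/L1/L2 = CGDH/AE/- → run C
t=15: L0/L1/L2 = CGDH/AE/- → run C
t=16: L0/L1/L2 = GDH/AEC/- → run G
t=17: L0/L1/L2 = GDH/AEC/- → run G
t=18: L0/L1/L2 = GDH/AEC/- → run G
t=19: L0/L1/L2 = GDH/AEC/- → run G
t=20: L0/L1/L2 = DH/AECG/- → run D
t=21: L0/L1/L2 = DH/AECG/- → run D
t=22: L0/L1/L2 = DH/AECG/- → run D
t=23: L0/L1/L2 = DH/AECG/- → run D
t=24: L0/L1/L2 = H/AECGD/- → run H
t=25: L0/L1/L2 = H/AECGD/- → run H
t=26: L0/L1/L2 = H/AECGD/- → run H
t=27: L0/L1/L2 = H/AECGD/- → run H
t=28: L0/L1/L2 = -/AECGD/- → run A
t=29: L0/L1/L2 = -/ECGD/- → run E
t=30: L0/L1/L2 = -/ECGD/- → run E
t=31: L0/L1/L2 = -/ECGD/- → run E
t=32: L0/L1/L2 = -/CGD/- → run C
t=33: L0/L1/L2 = -/GD/- → run G
t=34: L0/L1/L2 = -/GD/- → run G
t=35: L0/L1/L2 = -/D/- → run D
t=36: (idle)
t=37: (idle)
t=38: (idle)
t=39: (idle)
t=40: (idle)
t=41: (idle)
t=42: (idle)
t=43: (idle)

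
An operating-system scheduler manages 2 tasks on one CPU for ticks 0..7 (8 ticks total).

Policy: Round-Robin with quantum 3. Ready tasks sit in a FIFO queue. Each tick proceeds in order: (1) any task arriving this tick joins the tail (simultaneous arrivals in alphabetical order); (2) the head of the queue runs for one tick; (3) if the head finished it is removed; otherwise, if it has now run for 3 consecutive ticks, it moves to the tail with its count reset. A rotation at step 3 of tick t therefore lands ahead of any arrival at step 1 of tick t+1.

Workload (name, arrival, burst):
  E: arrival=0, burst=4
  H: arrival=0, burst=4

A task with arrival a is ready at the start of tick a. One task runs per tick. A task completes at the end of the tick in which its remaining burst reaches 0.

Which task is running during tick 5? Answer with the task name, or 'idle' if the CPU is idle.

running at tick 5 = H

t=0: queue=[E,H] q_used=0 → run E
t=1: queue=[E,H] q_used=1 → run E
t=2: queue=[E,H] q_used=2 → run E
t=3: queue=[H,E] q_used=0 → run H
t=4: queue=[H,E] q_used=1 → run H
t=5: queue=[H,E] q_used=2 → run H
t=6: queue=[E,H] q_used=0 → run E
t=7: queue=[H] q_used=0 → run H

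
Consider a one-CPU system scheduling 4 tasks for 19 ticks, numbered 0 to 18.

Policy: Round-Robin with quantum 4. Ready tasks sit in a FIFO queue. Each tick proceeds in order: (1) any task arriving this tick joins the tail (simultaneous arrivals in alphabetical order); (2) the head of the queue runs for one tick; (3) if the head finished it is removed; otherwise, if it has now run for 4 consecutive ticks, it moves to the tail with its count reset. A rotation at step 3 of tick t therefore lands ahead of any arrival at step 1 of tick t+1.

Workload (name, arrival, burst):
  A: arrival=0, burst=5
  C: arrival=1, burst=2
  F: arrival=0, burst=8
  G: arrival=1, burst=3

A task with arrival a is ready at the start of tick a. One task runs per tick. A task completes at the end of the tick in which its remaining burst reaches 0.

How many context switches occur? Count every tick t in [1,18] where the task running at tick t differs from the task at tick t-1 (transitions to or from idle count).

context switches = 6

t=0: queue=[A,F] q_used=0 → run A
t=1: queue=[A,F,C,G] q_used=1 → run A
t=2: queue=[A,F,C,G] q_used=2 → run A
t=3: queue=[A,F,C,G] q_used=3 → run A
t=4: queue=[F,C,G,A] q_used=0 → run F
t=5: queue=[F,C,G,A] q_used=1 → run F
t=6: queue=[F,C,G,A] q_used=2 → run F
t=7: queue=[F,C,G,A] q_used=3 → run F
t=8: queue=[C,G,A,F] q_used=0 → run C
t=9: queue=[C,G,A,F] q_used=1 → run C
t=10: queue=[G,A,F] q_used=0 → run G
t=11: queue=[G,A,F] q_used=1 → run G
t=12: queue=[G,A,F] q_used=2 → run G
t=13: queue=[A,F] q_used=0 → run A
t=14: queue=[F] q_used=0 → run F
t=15: queue=[F] q_used=1 → run F
t=16: queue=[F] q_used=2 → run F
t=17: queue=[F] q_used=3 → run F
t=18: (idle)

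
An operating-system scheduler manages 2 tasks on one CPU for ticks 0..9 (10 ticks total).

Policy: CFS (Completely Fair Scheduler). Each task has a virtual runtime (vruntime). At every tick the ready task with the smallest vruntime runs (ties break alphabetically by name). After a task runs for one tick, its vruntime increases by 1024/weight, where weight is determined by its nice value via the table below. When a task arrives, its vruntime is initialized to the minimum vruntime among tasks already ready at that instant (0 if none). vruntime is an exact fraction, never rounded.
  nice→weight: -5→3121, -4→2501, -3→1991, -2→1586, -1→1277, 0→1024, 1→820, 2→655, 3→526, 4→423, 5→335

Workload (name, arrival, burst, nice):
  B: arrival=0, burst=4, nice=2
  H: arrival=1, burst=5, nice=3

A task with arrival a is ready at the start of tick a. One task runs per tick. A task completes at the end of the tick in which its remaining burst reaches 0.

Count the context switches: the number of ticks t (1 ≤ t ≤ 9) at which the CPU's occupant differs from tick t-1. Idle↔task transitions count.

t=0: vr[B=0] → run B
t=1: vr[B=1024/655 H=1024/655] → run B
t=2: vr[B=2048/655 H=1024/655] → run H
t=3: vr[B=2048/655 H=604672/172265] → run B
t=4: vr[B=3072/655 H=604672/172265] → run H
t=5: vr[B=3072/655 H=940032/172265] → run B
t=6: vr[H=940032/172265] → run H
t=7: vr[H=1275392/172265] → run H
t=8: vr[H=1610752/172265] → run H
t=9: (idle)

context switches = 6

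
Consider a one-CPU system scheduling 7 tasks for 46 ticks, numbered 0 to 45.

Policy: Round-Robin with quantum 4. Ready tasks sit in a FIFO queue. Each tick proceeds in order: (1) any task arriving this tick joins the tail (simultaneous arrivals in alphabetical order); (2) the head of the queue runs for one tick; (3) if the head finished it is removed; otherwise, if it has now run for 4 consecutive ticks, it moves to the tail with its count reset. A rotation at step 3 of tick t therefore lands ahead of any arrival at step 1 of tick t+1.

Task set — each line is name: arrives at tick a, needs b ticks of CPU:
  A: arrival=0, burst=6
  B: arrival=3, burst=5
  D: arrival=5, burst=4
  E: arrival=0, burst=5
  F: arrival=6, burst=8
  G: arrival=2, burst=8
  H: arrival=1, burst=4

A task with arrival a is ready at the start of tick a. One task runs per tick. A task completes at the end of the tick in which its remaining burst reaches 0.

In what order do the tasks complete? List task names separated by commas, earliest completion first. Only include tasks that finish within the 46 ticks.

t=0: queue=[A,E] q_used=0 → run A
t=1: queue=[A,E,H] q_used=1 → run A
t=2: queue=[A,E,H,G] q_used=2 → run A
t=3: queue=[A,E,H,G,B] q_used=3 → run A
t=4: queue=[E,H,G,B,A] q_used=0 → run E
t=5: queue=[E,H,G,B,A,D] q_used=1 → run E
t=6: queue=[E,H,G,B,A,D,F] q_used=2 → run E
t=7: queue=[E,H,G,B,A,D,F] q_used=3 → run E
t=8: queue=[H,G,B,A,D,F,E] q_used=0 → run H
t=9: queue=[H,G,B,A,D,F,E] q_used=1 → run H
t=10: queue=[H,G,B,A,D,F,E] q_used=2 → run H
t=11: queue=[H,G,B,A,D,F,E] q_used=3 → run H
t=12: queue=[G,B,A,D,F,E] q_used=0 → run G
t=13: queue=[G,B,A,D,F,E] q_used=1 → run G
t=14: queue=[G,B,A,D,F,E] q_used=2 → run G
t=15: queue=[G,B,A,D,F,E] q_used=3 → run G
t=16: queue=[B,A,D,F,E,G] q_used=0 → run B
t=17: queue=[B,A,D,F,E,G] q_used=1 → run B
t=18: queue=[B,A,D,F,E,G] q_used=2 → run B
t=19: queue=[B,A,D,F,E,G] q_used=3 → run B
t=20: queue=[A,D,F,E,G,B] q_used=0 → run A
t=21: queue=[A,D,F,E,G,B] q_used=1 → run A
t=22: queue=[D,F,E,G,B] q_used=0 → run D
t=23: queue=[D,F,E,G,B] q_used=1 → run D
t=24: queue=[D,F,E,G,B] q_used=2 → run D
t=25: queue=[D,F,E,G,B] q_used=3 → run D
t=26: queue=[F,E,G,B] q_used=0 → run F
t=27: queue=[F,E,G,B] q_used=1 → run F
t=28: queue=[F,E,G,B] q_used=2 → run F
t=29: queue=[F,E,G,B] q_used=3 → run F
t=30: queue=[E,G,B,F] q_used=0 → run E
t=31: queue=[G,B,F] q_used=0 → run G
t=32: queue=[G,B,F] q_used=1 → run G
t=33: queue=[G,B,F] q_used=2 → run G
t=34: queue=[G,B,F] q_used=3 → run G
t=35: queue=[B,F] q_used=0 → run B
t=36: queue=[F] q_used=0 → run F
t=37: queue=[F] q_used=1 → run F
t=38: queue=[F] q_used=2 → run F
t=39: queue=[F] q_used=3 → run F
t=40: (idle)
t=41: (idle)
t=42: (idle)
t=43: (idle)
t=44: (idle)
t=45: (idle)

completion order = H, A, D, E, G, B, F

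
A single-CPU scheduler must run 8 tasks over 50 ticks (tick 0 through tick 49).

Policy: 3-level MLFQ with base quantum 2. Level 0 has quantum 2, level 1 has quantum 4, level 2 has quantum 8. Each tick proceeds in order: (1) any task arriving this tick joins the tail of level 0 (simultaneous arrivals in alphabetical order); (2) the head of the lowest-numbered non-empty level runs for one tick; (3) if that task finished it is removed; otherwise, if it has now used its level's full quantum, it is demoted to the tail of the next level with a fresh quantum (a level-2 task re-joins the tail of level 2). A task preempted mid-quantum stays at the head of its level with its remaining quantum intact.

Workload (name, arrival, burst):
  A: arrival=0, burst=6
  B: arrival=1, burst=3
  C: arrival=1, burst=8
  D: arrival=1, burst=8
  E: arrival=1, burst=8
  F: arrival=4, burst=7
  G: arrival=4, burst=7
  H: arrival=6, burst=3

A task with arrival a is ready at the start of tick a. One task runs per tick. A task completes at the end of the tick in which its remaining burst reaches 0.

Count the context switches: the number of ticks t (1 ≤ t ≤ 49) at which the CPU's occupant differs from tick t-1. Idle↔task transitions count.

t=0: L0/L1/L2 = A/-/- → run A
t=1: L0/L1/L2 = ABCDE/-/- → run A
t=2: L0/L1/L2 = BCDE/A/- → run B
t=3: L0/L1/L2 = BCDE/A/- → run B
t=4: L0/L1/L2 = CDEFG/AB/- → run C
t=5: L0/L1/L2 = CDEFG/AB/- → run C
t=6: L0/L1/L2 = DEFGH/ABC/- → run D
t=7: L0/L1/L2 = DEFGH/ABC/- → run D
t=8: L0/L1/L2 = EFGH/ABCD/- → run E
t=9: L0/L1/L2 = EFGH/ABCD/- → run E
t=10: L0/L1/L2 = FGH/ABCDE/- → run F
t=11: L0/L1/L2 = FGH/ABCDE/- → run F
t=12: L0/L1/L2 = GH/ABCDEF/- → run G
t=13: L0/L1/L2 = GH/ABCDEF/- → run G
t=14: L0/L1/L2 = H/ABCDEFG/- → run H
t=15: L0/L1/L2 = H/ABCDEFG/- → run H
t=16: L0/L1/L2 = -/ABCDEFGH/- → run A
t=17: L0/L1/L2 = -/ABCDEFGH/- → run A
t=18: L0/L1/L2 = -/ABCDEFGH/- → run A
t=19: L0/L1/L2 = -/ABCDEFGH/- → run A
t=20: L0/L1/L2 = -/BCDEFGH/- → run B
t=21: L0/L1/L2 = -/CDEFGH/- → run C
t=22: L0/L1/L2 = -/CDEFGH/- → run C
t=23: L0/L1/L2 = -/CDEFGH/- → run C
t=24: L0/L1/L2 = -/CDEFGH/- → run C
t=25: L0/L1/L2 = -/DEFGH/C → run D
t=26: L0/L1/L2 = -/DEFGH/C → run D
t=27: L0/L1/L2 = -/DEFGH/C → run D
t=28: L0/L1/L2 = -/DEFGH/C → run D
t=29: L0/L1/L2 = -/EFGH/CD → run E
t=30: L0/L1/L2 = -/EFGH/CD → run E
t=31: L0/L1/L2 = -/EFGH/CD → run E
t=32: L0/L1/L2 = -/EFGH/CD → run E
t=33: L0/L1/L2 = -/FGH/CDE → run F
t=34: L0/L1/L2 = -/FGH/CDE → run F
t=35: L0/L1/L2 = -/FGH/CDE → run F
t=36: L0/L1/L2 = -/FGH/CDE → run F
t=37: L0/L1/L2 = -/GH/CDEF → run G
t=38: L0/L1/L2 = -/GH/CDEF → run G
t=39: L0/L1/L2 = -/GH/CDEF → run G
t=40: L0/L1/L2 = -/GH/CDEF → run G
t=41: L0/L1/L2 = -/H/CDEFG → run H
t=42: L0/L1/L2 = -/-/CDEFG → run C
t=43: L0/L1/L2 = -/-/CDEFG → run C
t=44: L0/L1/L2 = -/-/DEFG → run D
t=45: L0/L1/L2 = -/-/DEFG → run D
t=46: L0/L1/L2 = -/-/EFG → run E
t=47: L0/L1/L2 = -/-/EFG → run E
t=48: L0/L1/L2 = -/-/FG → run F
t=49: L0/L1/L2 = -/-/G → run G

context switches = 20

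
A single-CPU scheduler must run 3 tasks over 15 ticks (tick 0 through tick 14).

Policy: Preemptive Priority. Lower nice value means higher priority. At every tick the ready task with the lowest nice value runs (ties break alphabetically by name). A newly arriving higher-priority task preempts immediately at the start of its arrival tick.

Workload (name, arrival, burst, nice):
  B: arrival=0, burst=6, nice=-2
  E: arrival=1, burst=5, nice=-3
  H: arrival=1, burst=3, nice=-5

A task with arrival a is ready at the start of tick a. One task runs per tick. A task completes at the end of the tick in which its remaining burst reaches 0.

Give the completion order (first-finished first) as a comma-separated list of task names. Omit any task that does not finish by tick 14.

completion order = H, E, B

t=0: ready={B} → run B
t=1: ready={B,E,H} → run H
t=2: ready={B,E,H} → run H
t=3: ready={B,E,H} → run H
t=4: ready={B,E} → run E
t=5: ready={B,E} → run E
t=6: ready={B,E} → run E
t=7: ready={B,E} → run E
t=8: ready={B,E} → run E
t=9: ready={B} → run B
t=10: ready={B} → run B
t=11: ready={B} → run B
t=12: ready={B} → run B
t=13: ready={B} → run B
t=14: (idle)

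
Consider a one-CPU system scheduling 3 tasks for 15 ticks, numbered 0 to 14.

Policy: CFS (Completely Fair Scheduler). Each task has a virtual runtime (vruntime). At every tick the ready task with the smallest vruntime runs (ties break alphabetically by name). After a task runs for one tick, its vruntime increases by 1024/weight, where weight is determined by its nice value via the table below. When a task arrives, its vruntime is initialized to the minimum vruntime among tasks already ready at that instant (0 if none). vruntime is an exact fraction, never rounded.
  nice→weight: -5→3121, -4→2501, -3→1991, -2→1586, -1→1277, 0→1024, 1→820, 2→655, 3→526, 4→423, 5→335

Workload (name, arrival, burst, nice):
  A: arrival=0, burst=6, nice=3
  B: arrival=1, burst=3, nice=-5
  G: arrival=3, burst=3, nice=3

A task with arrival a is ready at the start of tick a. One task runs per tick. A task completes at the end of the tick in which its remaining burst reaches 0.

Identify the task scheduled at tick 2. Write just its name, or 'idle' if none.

t=0: vr[A=0] → run A
t=1: vr[A=512/263 B=512/263] → run A
t=2: vr[A=1024/263 B=512/263] → run B
t=3: vr[A=1024/263 B=1867264/820823 G=1867264/820823] → run B
t=4: vr[A=1024/263 B=2136576/820823 G=1867264/820823] → run G
t=5: vr[A=1024/263 B=2136576/820823 G=3465216/820823] → run B
t=6: vr[A=1024/263 G=3465216/820823] → run A
t=7: vr[A=1536/263 G=3465216/820823] → run G
t=8: vr[A=1536/263 G=5063168/820823] → run A
t=9: vr[A=2048/263 G=5063168/820823] → run G
t=10: vr[A=2048/263] → run A
t=11: vr[A=2560/263] → run A
t=12: (idle)
t=13: (idle)
t=14: (idle)

running at tick 2 = B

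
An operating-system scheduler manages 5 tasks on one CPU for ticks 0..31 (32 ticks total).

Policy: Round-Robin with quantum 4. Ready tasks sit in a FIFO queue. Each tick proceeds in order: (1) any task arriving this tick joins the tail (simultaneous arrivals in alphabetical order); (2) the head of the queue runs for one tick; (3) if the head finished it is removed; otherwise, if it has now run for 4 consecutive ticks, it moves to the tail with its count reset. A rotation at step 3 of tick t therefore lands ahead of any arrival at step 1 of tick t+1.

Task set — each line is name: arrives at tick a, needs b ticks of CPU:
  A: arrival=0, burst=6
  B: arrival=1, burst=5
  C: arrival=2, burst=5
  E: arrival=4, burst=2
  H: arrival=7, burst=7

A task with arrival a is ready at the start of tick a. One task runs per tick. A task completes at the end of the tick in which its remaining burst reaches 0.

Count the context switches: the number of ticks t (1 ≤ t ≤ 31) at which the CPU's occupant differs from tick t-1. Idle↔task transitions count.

t=0: queue=[A] q_used=0 → run A
t=1: queue=[A,B] q_used=1 → run A
t=2: queue=[A,B,C] q_used=2 → run A
t=3: queue=[A,B,C] q_used=3 → run A
t=4: queue=[B,C,A,E] q_used=0 → run B
t=5: queue=[B,C,A,E] q_used=1 → run B
t=6: queue=[B,C,A,E] q_used=2 → run B
t=7: queue=[B,C,A,E,H] q_used=3 → run B
t=8: queue=[C,A,E,H,B] q_used=0 → run C
t=9: queue=[C,A,E,H,B] q_used=1 → run C
t=10: queue=[C,A,E,H,B] q_used=2 → run C
t=11: queue=[C,A,E,H,B] q_used=3 → run C
t=12: queue=[A,E,H,B,C] q_used=0 → run A
t=13: queue=[A,E,H,B,C] q_used=1 → run A
t=14: queue=[E,H,B,C] q_used=0 → run E
t=15: queue=[E,H,B,C] q_used=1 → run E
t=16: queue=[H,B,C] q_used=0 → run H
t=17: queue=[H,B,C] q_used=1 → run H
t=18: queue=[H,B,C] q_used=2 → run H
t=19: queue=[H,B,C] q_used=3 → run H
t=20: queue=[B,C,H] q_used=0 → run B
t=21: queue=[C,H] q_used=0 → run C
t=22: queue=[H] q_used=0 → run H
t=23: queue=[H] q_used=1 → run H
t=24: queue=[H] q_used=2 → run H
t=25: (idle)
t=26: (idle)
t=27: (idle)
t=28: (idle)
t=29: (idle)
t=30: (idle)
t=31: (idle)

context switches = 9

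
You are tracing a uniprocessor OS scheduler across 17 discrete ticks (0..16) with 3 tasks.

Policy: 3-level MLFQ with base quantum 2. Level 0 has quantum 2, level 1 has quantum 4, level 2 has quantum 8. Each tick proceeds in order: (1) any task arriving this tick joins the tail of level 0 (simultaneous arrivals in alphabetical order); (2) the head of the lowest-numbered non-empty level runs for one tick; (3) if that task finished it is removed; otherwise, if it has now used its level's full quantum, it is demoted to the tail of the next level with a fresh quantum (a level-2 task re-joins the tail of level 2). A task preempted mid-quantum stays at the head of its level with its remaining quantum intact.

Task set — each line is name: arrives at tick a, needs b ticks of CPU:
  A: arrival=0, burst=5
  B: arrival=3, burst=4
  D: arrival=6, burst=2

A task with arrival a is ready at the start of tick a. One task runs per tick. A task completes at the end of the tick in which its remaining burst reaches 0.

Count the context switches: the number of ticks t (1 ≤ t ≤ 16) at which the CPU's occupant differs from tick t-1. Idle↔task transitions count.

t=0: L0/L1/L2 = A/-/- → run A
t=1: L0/L1/L2 = A/-/- → run A
t=2: L0/L1/L2 = -/A/- → run A
t=3: L0/L1/L2 = B/A/- → run B
t=4: L0/L1/L2 = B/A/- → run B
t=5: L0/L1/L2 = -/AB/- → run A
t=6: L0/L1/L2 = D/AB/- → run D
t=7: L0/L1/L2 = D/AB/- → run D
t=8: L0/L1/L2 = -/AB/- → run A
t=9: L0/L1/L2 = -/B/- → run B
t=10: L0/L1/L2 = -/B/- → run B
t=11: (idle)
t=12: (idle)
t=13: (idle)
t=14: (idle)
t=15: (idle)
t=16: (idle)

context switches = 6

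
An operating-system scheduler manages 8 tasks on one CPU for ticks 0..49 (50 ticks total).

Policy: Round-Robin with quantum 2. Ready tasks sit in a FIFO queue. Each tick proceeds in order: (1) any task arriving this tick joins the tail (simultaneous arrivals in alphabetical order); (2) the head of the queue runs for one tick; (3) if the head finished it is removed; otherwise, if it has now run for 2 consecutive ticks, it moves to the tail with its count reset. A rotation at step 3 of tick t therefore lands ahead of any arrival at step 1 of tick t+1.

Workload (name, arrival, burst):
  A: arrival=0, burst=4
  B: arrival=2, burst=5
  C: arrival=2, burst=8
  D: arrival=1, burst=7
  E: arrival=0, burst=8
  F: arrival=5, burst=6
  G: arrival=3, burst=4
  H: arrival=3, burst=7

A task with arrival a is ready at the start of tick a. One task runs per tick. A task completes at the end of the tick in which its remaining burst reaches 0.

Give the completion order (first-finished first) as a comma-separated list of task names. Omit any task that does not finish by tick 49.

completion order = A, G, B, E, F, D, C, H

t=0: queue=[A,E] q_used=0 → run A
t=1: queue=[A,E,D] q_used=1 → run A
t=2: queue=[E,D,A,B,C] q_used=0 → run E
t=3: queue=[E,D,A,B,C,G,H] q_used=1 → run E
t=4: queue=[D,A,B,C,G,H,E] q_used=0 → run D
t=5: queue=[D,A,B,C,G,H,E,F] q_used=1 → run D
t=6: queue=[A,B,C,G,H,E,F,D] q_used=0 → run A
t=7: queue=[A,B,C,G,H,E,F,D] q_used=1 → run A
t=8: queue=[B,C,G,H,E,F,D] q_used=0 → run B
t=9: queue=[B,C,G,H,E,F,D] q_used=1 → run B
t=10: queue=[C,G,H,E,F,D,B] q_used=0 → run C
t=11: queue=[C,G,H,E,F,D,B] q_used=1 → run C
t=12: queue=[G,H,E,F,D,B,C] q_used=0 → run G
t=13: queue=[G,H,E,F,D,B,C] q_used=1 → run G
t=14: queue=[H,E,F,D,B,C,G] q_used=0 → run H
t=15: queue=[H,E,F,D,B,C,G] q_used=1 → run H
t=16: queue=[E,F,D,B,C,G,H] q_used=0 → run E
t=17: queue=[E,F,D,B,C,G,H] q_used=1 → run E
t=18: queue=[F,D,B,C,G,H,E] q_used=0 → run F
t=19: queue=[F,D,B,C,G,H,E] q_used=1 → run F
t=20: queue=[D,B,C,G,H,E,F] q_used=0 → run D
t=21: queue=[D,B,C,G,H,E,F] q_used=1 → run D
t=22: queue=[B,C,G,H,E,F,D] q_used=0 → run B
t=23: queue=[B,C,G,H,E,F,D] q_used=1 → run B
t=24: queue=[C,G,H,E,F,D,B] q_used=0 → run C
t=25: queue=[C,G,H,E,F,D,B] q_used=1 → run C
t=26: queue=[G,H,E,F,D,B,C] q_used=0 → run G
t=27: queue=[G,H,E,F,D,B,C] q_used=1 → run G
t=28: queue=[H,E,F,D,B,C] q_used=0 → run H
t=29: queue=[H,E,F,D,B,C] q_used=1 → run H
t=30: queue=[E,F,D,B,C,H] q_used=0 → run E
t=31: queue=[E,F,D,B,C,H] q_used=1 → run E
t=32: queue=[F,D,B,C,H,E] q_used=0 → run F
t=33: queue=[F,D,B,C,H,E] q_used=1 → run F
t=34: queue=[D,B,C,H,E,F] q_used=0 → run D
t=35: queue=[D,B,C,H,E,F] q_used=1 → run D
t=36: queue=[B,C,H,E,F,D] q_used=0 → run B
t=37: queue=[C,H,E,F,D] q_used=0 → run C
t=38: queue=[C,H,E,F,D] q_used=1 → run C
t=39: queue=[H,E,F,D,C] q_used=0 → run H
t=40: queue=[H,E,F,D,C] q_used=1 → run H
t=41: queue=[E,F,D,C,H] q_used=0 → run E
t=42: queue=[E,F,D,C,H] q_used=1 → run E
t=43: queue=[F,D,C,H] q_used=0 → run F
t=44: queue=[F,D,C,H] q_used=1 → run F
t=45: queue=[D,C,H] q_used=0 → run D
t=46: queue=[C,H] q_used=0 → run C
t=47: queue=[C,H] q_used=1 → run C
t=48: queue=[H] q_used=0 → run H
t=49: (idle)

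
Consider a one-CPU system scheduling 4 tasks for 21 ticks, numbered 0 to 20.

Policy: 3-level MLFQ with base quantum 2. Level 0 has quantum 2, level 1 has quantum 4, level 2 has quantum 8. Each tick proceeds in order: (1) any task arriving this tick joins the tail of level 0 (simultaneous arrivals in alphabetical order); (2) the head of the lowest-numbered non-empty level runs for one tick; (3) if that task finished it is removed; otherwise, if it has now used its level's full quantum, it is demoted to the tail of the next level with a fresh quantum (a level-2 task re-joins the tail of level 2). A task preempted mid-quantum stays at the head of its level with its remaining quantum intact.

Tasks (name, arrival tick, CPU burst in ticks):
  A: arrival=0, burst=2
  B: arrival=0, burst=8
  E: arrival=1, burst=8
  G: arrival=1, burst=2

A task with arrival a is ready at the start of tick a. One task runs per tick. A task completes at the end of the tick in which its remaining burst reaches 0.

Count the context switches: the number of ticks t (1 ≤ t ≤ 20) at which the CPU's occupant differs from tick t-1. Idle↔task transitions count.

context switches = 8

t=0: L0/L1/L2 = AB/-/- → run A
t=1: L0/L1/L2 = ABEG/-/- → run A
t=2: L0/L1/L2 = BEG/-/- → run B
t=3: L0/L1/L2 = BEG/-/- → run B
t=4: L0/L1/L2 = EG/B/- → run E
t=5: L0/L1/L2 = EG/B/- → run E
t=6: L0/L1/L2 = G/BE/- → run G
t=7: L0/L1/L2 = G/BE/- → run G
t=8: L0/L1/L2 = -/BE/- → run B
t=9: L0/L1/L2 = -/BE/- → run B
t=10: L0/L1/L2 = -/BE/- → run B
t=11: L0/L1/L2 = -/BE/- → run B
t=12: L0/L1/L2 = -/E/B → run E
t=13: L0/L1/L2 = -/E/B → run E
t=14: L0/L1/L2 = -/E/B → run E
t=15: L0/L1/L2 = -/E/B → run E
t=16: L0/L1/L2 = -/-/BE → run B
t=17: L0/L1/L2 = -/-/BE → run B
t=18: L0/L1/L2 = -/-/E → run E
t=19: L0/L1/L2 = -/-/E → run E
t=20: (idle)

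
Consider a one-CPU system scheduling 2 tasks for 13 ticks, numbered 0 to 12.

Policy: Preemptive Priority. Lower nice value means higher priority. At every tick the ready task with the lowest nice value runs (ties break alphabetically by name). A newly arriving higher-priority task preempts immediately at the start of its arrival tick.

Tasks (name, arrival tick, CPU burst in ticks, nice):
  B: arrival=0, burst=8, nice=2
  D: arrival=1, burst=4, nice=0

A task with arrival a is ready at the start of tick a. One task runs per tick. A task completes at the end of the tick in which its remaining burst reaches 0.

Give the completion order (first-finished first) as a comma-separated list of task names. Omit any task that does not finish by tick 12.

completion order = D, B

t=0: ready={B} → run B
t=1: ready={B,D} → run D
t=2: ready={B,D} → run D
t=3: ready={B,D} → run D
t=4: ready={B,D} → run D
t=5: ready={B} → run B
t=6: ready={B} → run B
t=7: ready={B} → run B
t=8: ready={B} → run B
t=9: ready={B} → run B
t=10: ready={B} → run B
t=11: ready={B} → run B
t=12: (idle)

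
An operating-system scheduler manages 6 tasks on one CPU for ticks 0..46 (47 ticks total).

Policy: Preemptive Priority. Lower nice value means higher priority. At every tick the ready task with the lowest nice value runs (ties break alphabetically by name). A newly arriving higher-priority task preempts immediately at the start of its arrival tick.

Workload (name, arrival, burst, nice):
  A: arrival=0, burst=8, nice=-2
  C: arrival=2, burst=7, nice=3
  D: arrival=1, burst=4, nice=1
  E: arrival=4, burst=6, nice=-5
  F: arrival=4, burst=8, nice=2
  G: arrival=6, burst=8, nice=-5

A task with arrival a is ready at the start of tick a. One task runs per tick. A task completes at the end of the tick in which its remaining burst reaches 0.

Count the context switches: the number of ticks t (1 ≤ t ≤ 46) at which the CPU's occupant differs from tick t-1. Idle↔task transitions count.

context switches = 7

t=0: ready={A} → run A
t=1: ready={A,D} → run A
t=2: ready={A,C,D} → run A
t=3: ready={A,C,D} → run A
t=4: ready={A,C,D,E,F} → run E
t=5: ready={A,C,D,E,F} → run E
t=6: ready={A,C,D,E,F,G} → run E
t=7: ready={A,C,D,E,F,G} → run E
t=8: ready={A,C,D,E,F,G} → run E
t=9: ready={A,C,D,E,F,G} → run E
t=10: ready={A,C,D,F,G} → run G
t=11: ready={A,C,D,F,G} → run G
t=12: ready={A,C,D,F,G} → run G
t=13: ready={A,C,D,F,G} → run G
t=14: ready={A,C,D,F,G} → run G
t=15: ready={A,C,D,F,G} → run G
t=16: ready={A,C,D,F,G} → run G
t=17: ready={A,C,D,F,G} → run G
t=18: ready={A,C,D,F} → run A
t=19: ready={A,C,D,F} → run A
t=20: ready={A,C,D,F} → run A
t=21: ready={A,C,D,F} → run A
t=22: ready={C,D,F} → run D
t=23: ready={C,D,F} → run D
t=24: ready={C,D,F} → run D
t=25: ready={C,D,F} → run D
t=26: ready={C,F} → run F
t=27: ready={C,F} → run F
t=28: ready={C,F} → run F
t=29: ready={C,F} → run F
t=30: ready={C,F} → run F
t=31: ready={C,F} → run F
t=32: ready={C,F} → run F
t=33: ready={C,F} → run F
t=34: ready={C} → run C
t=35: ready={C} → run C
t=36: ready={C} → run C
t=37: ready={C} → run C
t=38: ready={C} → run C
t=39: ready={C} → run C
t=40: ready={C} → run C
t=41: (idle)
t=42: (idle)
t=43: (idle)
t=44: (idle)
t=45: (idle)
t=46: (idle)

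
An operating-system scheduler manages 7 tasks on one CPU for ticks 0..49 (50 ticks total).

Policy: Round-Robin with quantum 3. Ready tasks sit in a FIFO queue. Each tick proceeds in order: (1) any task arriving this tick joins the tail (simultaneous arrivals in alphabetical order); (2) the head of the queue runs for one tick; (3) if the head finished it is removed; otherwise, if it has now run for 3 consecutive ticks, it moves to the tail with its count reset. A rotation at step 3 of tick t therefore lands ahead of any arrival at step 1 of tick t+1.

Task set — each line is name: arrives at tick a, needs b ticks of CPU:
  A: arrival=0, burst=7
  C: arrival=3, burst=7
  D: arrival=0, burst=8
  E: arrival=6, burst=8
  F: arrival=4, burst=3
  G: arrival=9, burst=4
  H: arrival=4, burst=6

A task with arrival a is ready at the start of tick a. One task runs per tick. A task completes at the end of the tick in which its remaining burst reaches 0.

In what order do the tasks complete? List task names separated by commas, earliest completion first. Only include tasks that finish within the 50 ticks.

completion order = F, A, H, D, G, C, E

t=0: queue=[A,D] q_used=0 → run A
t=1: queue=[A,D] q_used=1 → run A
t=2: queue=[A,D] q_used=2 → run A
t=3: queue=[D,A,C] q_used=0 → run D
t=4: queue=[D,A,C,F,H] q_used=1 → run D
t=5: queue=[D,A,C,F,H] q_used=2 → run D
t=6: queue=[A,C,F,H,D,E] q_used=0 → run A
t=7: queue=[A,C,F,H,D,E] q_used=1 → run A
t=8: queue=[A,C,F,H,D,E] q_used=2 → run A
t=9: queue=[C,F,H,D,E,A,G] q_used=0 → run C
t=10: queue=[C,F,H,D,E,A,G] q_used=1 → run C
t=11: queue=[C,F,H,D,E,A,G] q_used=2 → run C
t=12: queue=[F,H,D,E,A,G,C] q_used=0 → run F
t=13: queue=[F,H,D,E,A,G,C] q_used=1 → run F
t=14: queue=[F,H,D,E,A,G,C] q_used=2 → run F
t=15: queue=[H,D,E,A,G,C] q_used=0 → run H
t=16: queue=[H,D,E,A,G,C] q_used=1 → run H
t=17: queue=[H,D,E,A,G,C] q_used=2 → run H
t=18: queue=[D,E,A,G,C,H] q_used=0 → run D
t=19: queue=[D,E,A,G,C,H] q_used=1 → run D
t=20: queue=[D,E,A,G,C,H] q_used=2 → run D
t=21: queue=[E,A,G,C,H,D] q_used=0 → run E
t=22: queue=[E,A,G,C,H,D] q_used=1 → run E
t=23: queue=[E,A,G,C,H,D] q_used=2 → run E
t=24: queue=[A,G,C,H,D,E] q_used=0 → run A
t=25: queue=[G,C,H,D,E] q_used=0 → run G
t=26: queue=[G,C,H,D,E] q_used=1 → run G
t=27: queue=[G,C,H,D,E] q_used=2 → run G
t=28: queue=[C,H,D,E,G] q_used=0 → run C
t=29: queue=[C,H,D,E,G] q_used=1 → run C
t=30: queue=[C,H,D,E,G] q_used=2 → run C
t=31: queue=[H,D,E,G,C] q_used=0 → run H
t=32: queue=[H,D,E,G,C] q_used=1 → run H
t=33: queue=[H,D,E,G,C] q_used=2 → run H
t=34: queue=[D,E,G,C] q_used=0 → run D
t=35: queue=[D,E,G,C] q_used=1 → run D
t=36: queue=[E,G,C] q_used=0 → run E
t=37: queue=[E,G,C] q_used=1 → run E
t=38: queue=[E,G,C] q_used=2 → run E
t=39: queue=[G,C,E] q_used=0 → run G
t=40: queue=[C,E] q_used=0 → run C
t=41: queue=[E] q_used=0 → run E
t=42: queue=[E] q_used=1 → run E
t=43: (idle)
t=44: (idle)
t=45: (idle)
t=46: (idle)
t=47: (idle)
t=48: (idle)
t=49: (idle)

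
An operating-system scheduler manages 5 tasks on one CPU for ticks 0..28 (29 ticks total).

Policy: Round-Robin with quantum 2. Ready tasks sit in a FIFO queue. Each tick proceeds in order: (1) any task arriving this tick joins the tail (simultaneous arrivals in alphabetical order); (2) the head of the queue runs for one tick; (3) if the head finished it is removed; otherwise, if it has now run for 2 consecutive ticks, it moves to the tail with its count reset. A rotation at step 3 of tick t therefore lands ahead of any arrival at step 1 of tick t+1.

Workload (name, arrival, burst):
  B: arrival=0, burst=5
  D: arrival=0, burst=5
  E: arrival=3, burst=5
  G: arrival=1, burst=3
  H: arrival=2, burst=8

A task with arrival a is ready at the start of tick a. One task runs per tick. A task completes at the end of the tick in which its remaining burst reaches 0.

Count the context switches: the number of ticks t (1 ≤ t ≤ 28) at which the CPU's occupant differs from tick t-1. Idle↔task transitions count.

t=0: queue=[B,D] q_used=0 → run B
t=1: queue=[B,D,G] q_used=1 → run B
t=2: queue=[D,G,B,H] q_used=0 → run D
t=3: queue=[D,G,B,H,E] q_used=1 → run D
t=4: queue=[G,B,H,E,D] q_used=0 → run G
t=5: queue=[G,B,H,E,D] q_used=1 → run G
t=6: queue=[B,H,E,D,G] q_used=0 → run B
t=7: queue=[B,H,E,D,G] q_used=1 → run B
t=8: queue=[H,E,D,G,B] q_used=0 → run H
t=9: queue=[H,E,D,G,B] q_used=1 → run H
t=10: queue=[E,D,G,B,H] q_used=0 → run E
t=11: queue=[E,D,G,B,H] q_used=1 → run E
t=12: queue=[D,G,B,H,E] q_used=0 → run D
t=13: queue=[D,G,B,H,E] q_used=1 → run D
t=14: queue=[G,B,H,E,D] q_used=0 → run G
t=15: queue=[B,H,E,D] q_used=0 → run B
t=16: queue=[H,E,D] q_used=0 → run H
t=17: queue=[H,E,D] q_used=1 → run H
t=18: queue=[E,D,H] q_used=0 → run E
t=19: queue=[E,D,H] q_used=1 → run E
t=20: queue=[D,H,E] q_used=0 → run D
t=21: queue=[H,E] q_used=0 → run H
t=22: queue=[H,E] q_used=1 → run H
t=23: queue=[E,H] q_used=0 → run E
t=24: queue=[H] q_used=0 → run H
t=25: queue=[H] q_used=1 → run H
t=26: (idle)
t=27: (idle)
t=28: (idle)

context switches = 15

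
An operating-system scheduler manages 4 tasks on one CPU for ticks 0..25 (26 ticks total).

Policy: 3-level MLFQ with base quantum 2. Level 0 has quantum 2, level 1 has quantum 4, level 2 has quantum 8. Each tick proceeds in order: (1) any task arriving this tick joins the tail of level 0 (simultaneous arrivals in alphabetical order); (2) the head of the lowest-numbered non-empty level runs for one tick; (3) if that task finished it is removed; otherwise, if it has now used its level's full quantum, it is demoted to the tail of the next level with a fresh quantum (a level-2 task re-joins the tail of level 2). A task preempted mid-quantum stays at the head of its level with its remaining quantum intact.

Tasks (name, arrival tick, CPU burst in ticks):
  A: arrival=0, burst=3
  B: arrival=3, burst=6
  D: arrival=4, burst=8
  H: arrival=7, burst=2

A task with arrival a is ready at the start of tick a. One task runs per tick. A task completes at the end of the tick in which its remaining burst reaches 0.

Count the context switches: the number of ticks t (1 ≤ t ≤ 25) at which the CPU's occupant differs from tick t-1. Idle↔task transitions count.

t=0: L0/L1/L2 = A/-/- → run A
t=1: L0/L1/L2 = A/-/- → run A
t=2: L0/L1/L2 = -/A/- → run A
t=3: L0/L1/L2 = B/-/- → run B
t=4: L0/L1/L2 = BD/-/- → run B
t=5: L0/L1/L2 = D/B/- → run D
t=6: L0/L1/L2 = D/B/- → run D
t=7: L0/L1/L2 = H/BD/- → run H
t=8: L0/L1/L2 = H/BD/- → run H
t=9: L0/L1/L2 = -/BD/- → run B
t=10: L0/L1/L2 = -/BD/- → run B
t=11: L0/L1/L2 = -/BD/- → run B
t=12: L0/L1/L2 = -/BD/- → run B
t=13: L0/L1/L2 = -/D/- → run D
t=14: L0/L1/L2 = -/D/- → run D
t=15: L0/L1/L2 = -/D/- → run D
t=16: L0/L1/L2 = -/D/- → run D
t=17: L0/L1/L2 = -/-/D → run D
t=18: L0/L1/L2 = -/-/D → run D
t=19: (idle)
t=20: (idle)
t=21: (idle)
t=22: (idle)
t=23: (idle)
t=24: (idle)
t=25: (idle)

context switches = 6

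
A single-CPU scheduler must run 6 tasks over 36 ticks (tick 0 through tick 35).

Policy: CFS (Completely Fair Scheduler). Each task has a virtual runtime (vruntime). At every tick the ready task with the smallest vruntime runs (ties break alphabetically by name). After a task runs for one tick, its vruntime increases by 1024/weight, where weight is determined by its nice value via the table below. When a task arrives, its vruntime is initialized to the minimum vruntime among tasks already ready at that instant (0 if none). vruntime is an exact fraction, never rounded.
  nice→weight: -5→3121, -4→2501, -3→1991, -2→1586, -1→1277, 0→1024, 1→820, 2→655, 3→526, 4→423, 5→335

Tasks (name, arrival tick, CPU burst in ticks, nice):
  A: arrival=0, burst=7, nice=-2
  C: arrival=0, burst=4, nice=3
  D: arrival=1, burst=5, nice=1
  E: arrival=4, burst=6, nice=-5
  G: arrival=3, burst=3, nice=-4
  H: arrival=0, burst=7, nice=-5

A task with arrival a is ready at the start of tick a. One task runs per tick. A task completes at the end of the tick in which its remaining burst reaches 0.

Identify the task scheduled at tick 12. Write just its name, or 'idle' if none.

running at tick 12 = G

t=0: vr[A=0 C=0 H=0] → run A
t=1: vr[A=512/793 C=0 D=0 H=0] → run C
t=2: vr[A=512/793 C=512/263 D=0 H=0] → run D
t=3: vr[A=512/793 C=512/263 D=256/205 G=0 H=0] → run G
t=4: vr[A=512/793 C=512/263 D=256/205 E=0 G=1024/2501 H=0] → run E
t=5: vr[A=512/793 C=512/263 D=256/205 E=1024/3121 G=1024/2501 H=0] → run H
t=6: vr[A=512/793 C=512/263 D=256/205 E=1024/3121 G=1024/2501 H=1024/3121] → run E
t=7: vr[A=512/793 C=512/263 D=256/205 E=2048/3121 G=1024/2501 H=1024/3121] → run H
t=8: vr[A=512/793 C=512/263 D=256/205 E=2048/3121 G=1024/2501 H=2048/3121] → run G
t=9: vr[A=512/793 C=512/263 D=256/205 E=2048/3121 G=2048/2501 H=2048/3121] → run A
t=10: vr[A=1024/793 C=512/263 D=256/205 E=2048/3121 G=2048/2501 H=2048/3121] → run E
t=11: vr[A=1024/793 C=512/263 D=256/205 E=3072/3121 G=2048/2501 H=2048/3121] → run H
t=12: vr[A=1024/793 C=512/263 D=256/205 E=3072/3121 G=2048/2501 H=3072/3121] → run G
t=13: vr[A=1024/793 C=512/263 D=256/205 E=3072/3121 H=3072/3121] → run E
t=14: vr[A=1024/793 C=512/263 D=256/205 E=4096/3121 H=3072/3121] → run H
t=15: vr[A=1024/793 C=512/263 D=256/205 E=4096/3121 H=4096/3121] → run D
t=16: vr[A=1024/793 C=512/263 D=512/205 E=4096/3121 H=4096/3121] → run A
t=17: vr[A=1536/793 C=512/263 D=512/205 E=4096/3121 H=4096/3121] → run E
t=18: vr[A=1536/793 C=512/263 D=512/205 E=5120/3121 H=4096/3121] → run H
t=19: vr[A=1536/793 C=512/263 D=512/205 E=5120/3121 H=5120/3121] → run E
t=20: vr[A=1536/793 C=512/263 D=512/205 H=5120/3121] → run H
t=21: vr[A=1536/793 C=512/263 D=512/205 H=6144/3121] → run A
t=22: vr[A=2048/793 C=512/263 D=512/205 H=6144/3121] → run C
t=23: vr[A=2048/793 C=1024/263 D=512/205 H=6144/3121] → run H
t=24: vr[A=2048/793 C=1024/263 D=512/205] → run D
t=25: vr[A=2048/793 C=1024/263 D=768/205] → run A
t=26: vr[A=2560/793 C=1024/263 D=768/205] → run A
t=27: vr[A=3072/793 C=1024/263 D=768/205] → run D
t=28: vr[A=3072/793 C=1024/263 D=1024/205] → run A
t=29: vr[C=1024/263 D=1024/205] → run C
t=30: vr[C=1536/263 D=1024/205] → run D
t=31: vr[C=1536/263] → run C
t=32: (idle)
t=33: (idle)
t=34: (idle)
t=35: (idle)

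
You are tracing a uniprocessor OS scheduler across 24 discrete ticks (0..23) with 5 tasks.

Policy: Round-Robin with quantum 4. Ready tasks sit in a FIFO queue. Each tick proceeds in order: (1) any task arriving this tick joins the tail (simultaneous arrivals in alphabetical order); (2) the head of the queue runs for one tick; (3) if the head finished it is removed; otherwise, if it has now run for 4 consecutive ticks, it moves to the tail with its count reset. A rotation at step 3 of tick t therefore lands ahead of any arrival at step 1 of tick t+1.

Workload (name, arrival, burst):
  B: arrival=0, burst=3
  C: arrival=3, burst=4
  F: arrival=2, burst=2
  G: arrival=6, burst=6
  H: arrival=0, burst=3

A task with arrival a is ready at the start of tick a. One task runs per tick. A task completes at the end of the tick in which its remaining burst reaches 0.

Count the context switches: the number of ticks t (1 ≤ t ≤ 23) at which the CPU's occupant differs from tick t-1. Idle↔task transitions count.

t=0: queue=[B,H] q_used=0 → run B
t=1: queue=[B,H] q_used=1 → run B
t=2: queue=[B,H,F] q_used=2 → run B
t=3: queue=[H,F,C] q_used=0 → run H
t=4: queue=[H,F,C] q_used=1 → run H
t=5: queue=[H,F,C] q_used=2 → run H
t=6: queue=[F,C,G] q_used=0 → run F
t=7: queue=[F,C,G] q_used=1 → run F
t=8: queue=[C,G] q_used=0 → run C
t=9: queue=[C,G] q_used=1 → run C
t=10: queue=[C,G] q_used=2 → run C
t=11: queue=[C,G] q_used=3 → run C
t=12: queue=[G] q_used=0 → run G
t=13: queue=[G] q_used=1 → run G
t=14: queue=[G] q_used=2 → run G
t=15: queue=[G] q_used=3 → run G
t=16: queue=[G] q_used=0 → run G
t=17: queue=[G] q_used=1 → run G
t=18: (idle)
t=19: (idle)
t=20: (idle)
t=21: (idle)
t=22: (idle)
t=23: (idle)

context switches = 5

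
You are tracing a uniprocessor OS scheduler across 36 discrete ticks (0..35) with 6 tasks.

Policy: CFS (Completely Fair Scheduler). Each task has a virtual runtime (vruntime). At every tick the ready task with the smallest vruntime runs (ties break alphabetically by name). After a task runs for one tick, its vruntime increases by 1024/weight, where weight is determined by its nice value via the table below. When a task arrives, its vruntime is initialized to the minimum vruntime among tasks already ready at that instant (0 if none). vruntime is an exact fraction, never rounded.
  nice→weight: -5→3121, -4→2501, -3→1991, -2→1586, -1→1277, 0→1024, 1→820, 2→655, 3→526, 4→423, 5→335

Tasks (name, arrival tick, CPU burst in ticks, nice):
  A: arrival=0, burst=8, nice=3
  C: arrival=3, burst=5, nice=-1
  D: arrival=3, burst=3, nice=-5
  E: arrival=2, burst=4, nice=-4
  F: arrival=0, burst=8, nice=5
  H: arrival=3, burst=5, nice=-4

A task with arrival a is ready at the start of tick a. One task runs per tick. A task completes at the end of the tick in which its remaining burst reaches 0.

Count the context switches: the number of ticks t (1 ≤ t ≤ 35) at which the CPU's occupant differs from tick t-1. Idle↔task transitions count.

t=0: vr[A=0 F=0] → run A
t=1: vr[A=512/263 F=0] → run F
t=2: vr[A=512/263 E=512/263 F=1024/335] → run A
t=3: vr[A=1024/263 C=512/263 D=512/263 E=512/263 F=1024/335 H=512/263] → run C
t=4: vr[A=1024/263 C=923136/335851 D=512/263 E=512/263 F=1024/335 H=512/263] → run D
t=5: vr[A=1024/263 C=923136/335851 D=1867264/820823 E=512/263 F=1024/335 H=512/263] → run E
t=6: vr[A=1024/263 C=923136/335851 D=1867264/820823 E=1549824/657763 F=1024/335 H=512/263] → run H
t=7: vr[A=1024/263 C=923136/335851 D=1867264/820823 E=1549824/657763 F=1024/335 H=1549824/657763] → run D
t=8: vr[A=1024/263 C=923136/335851 D=2136576/820823 E=1549824/657763 F=1024/335 H=1549824/657763] → run E
t=9: vr[A=1024/263 C=923136/335851 D=2136576/820823 E=1819136/657763 F=1024/335 H=1549824/657763] → run H
t=10: vr[A=1024/263 C=923136/335851 D=2136576/820823 E=1819136/657763 F=1024/335 H=1819136/657763] → run D
t=11: vr[A=1024/263 C=923136/335851 E=1819136/657763 F=1024/335 H=1819136/657763] → run C
t=12: vr[A=1024/263 C=1192448/335851 E=1819136/657763 F=1024/335 H=1819136/657763] → run E
t=13: vr[A=1024/263 C=1192448/335851 E=2088448/657763 F=1024/335 H=1819136/657763] → run H
t=14: vr[A=1024/263 C=1192448/335851 E=2088448/657763 F=1024/335 H=2088448/657763] → run F
t=15: vr[A=1024/263 C=1192448/335851 E=2088448/657763 F=2048/335 H=2088448/657763] → run E
t=16: vr[A=1024/263 C=1192448/335851 F=2048/335 H=2088448/657763] → run H
t=17: vr[A=1024/263 C=1192448/335851 F=2048/335 H=2357760/657763] → run C
t=18: vr[A=1024/263 C=1461760/335851 F=2048/335 H=2357760/657763] → run H
t=19: vr[A=1024/263 C=1461760/335851 F=2048/335] → run A
t=20: vr[A=1536/263 C=1461760/335851 F=2048/335] → run C
t=21: vr[A=1536/263 C=1731072/335851 F=2048/335] → run C
t=22: vr[A=1536/263 F=2048/335] → run A
t=23: vr[A=2048/263 F=2048/335] → run F
t=24: vr[A=2048/263 F=3072/335] → run A
t=25: vr[A=2560/263 F=3072/335] → run F
t=26: vr[A=2560/263 F=4096/335] → run A
t=27: vr[A=3072/263 F=4096/335] → run A
t=28: vr[A=3584/263 F=4096/335] → run F
t=29: vr[A=3584/263 F=1024/67] → run A
t=30: vr[F=1024/67] → run F
t=31: vr[F=6144/335] → run F
t=32: vr[F=7168/335] → run F
t=33: (idle)
t=34: (idle)
t=35: (idle)

context switches = 29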